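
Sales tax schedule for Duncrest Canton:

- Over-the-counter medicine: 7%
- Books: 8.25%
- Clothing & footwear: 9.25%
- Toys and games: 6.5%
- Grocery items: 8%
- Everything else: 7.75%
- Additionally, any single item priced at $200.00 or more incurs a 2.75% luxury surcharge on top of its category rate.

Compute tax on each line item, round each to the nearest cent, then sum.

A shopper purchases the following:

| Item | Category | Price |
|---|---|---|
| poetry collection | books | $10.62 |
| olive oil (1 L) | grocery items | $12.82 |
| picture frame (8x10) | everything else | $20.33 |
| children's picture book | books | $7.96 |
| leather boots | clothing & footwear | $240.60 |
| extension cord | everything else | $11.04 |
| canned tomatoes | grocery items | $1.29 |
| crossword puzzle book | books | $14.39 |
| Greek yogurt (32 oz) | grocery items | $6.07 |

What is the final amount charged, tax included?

Poetry collection $10.62: books → 8.25% → $0.88
Olive oil (1 L) $12.82: grocery items → 8% → $1.03
Picture frame (8x10) $20.33: everything else → 7.75% → $1.58
Children's picture book $7.96: books → 8.25% → $0.66
Leather boots $240.60: clothing & footwear → 9.25% + 2.75% surcharge = 12% → $28.87
Extension cord $11.04: everything else → 7.75% → $0.86
Canned tomatoes $1.29: grocery items → 8% → $0.10
Crossword puzzle book $14.39: books → 8.25% → $1.19
Greek yogurt (32 oz) $6.07: grocery items → 8% → $0.49
Subtotal = $325.12; tax = $35.66; total due = $360.78

$360.78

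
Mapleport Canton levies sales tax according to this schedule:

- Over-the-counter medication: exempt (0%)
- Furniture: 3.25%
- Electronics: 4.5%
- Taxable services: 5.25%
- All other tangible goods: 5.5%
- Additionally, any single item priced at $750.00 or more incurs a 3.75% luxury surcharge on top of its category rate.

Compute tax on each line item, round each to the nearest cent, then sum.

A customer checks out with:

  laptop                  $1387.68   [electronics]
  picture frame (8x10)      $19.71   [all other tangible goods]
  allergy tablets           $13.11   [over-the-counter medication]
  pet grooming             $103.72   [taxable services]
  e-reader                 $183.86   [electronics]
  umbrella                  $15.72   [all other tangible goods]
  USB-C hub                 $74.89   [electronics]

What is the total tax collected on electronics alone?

$126.12

Laptop $1387.68: electronics → 4.5% + 3.75% surcharge = 8.25% → $114.48
E-reader $183.86: electronics → 4.5% → $8.27
USB-C hub $74.89: electronics → 4.5% → $3.37
Tax on electronics = $114.48 + $8.27 + $3.37 = $126.12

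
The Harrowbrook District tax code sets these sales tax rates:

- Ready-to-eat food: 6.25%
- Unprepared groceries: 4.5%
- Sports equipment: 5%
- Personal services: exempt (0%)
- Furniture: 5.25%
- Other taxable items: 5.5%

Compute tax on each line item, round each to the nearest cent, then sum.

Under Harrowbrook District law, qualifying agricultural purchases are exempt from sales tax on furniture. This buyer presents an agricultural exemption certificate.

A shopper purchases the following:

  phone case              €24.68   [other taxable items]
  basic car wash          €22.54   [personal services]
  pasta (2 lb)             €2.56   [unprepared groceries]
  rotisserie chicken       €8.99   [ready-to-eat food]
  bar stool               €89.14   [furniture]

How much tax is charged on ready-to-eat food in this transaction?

€0.56

Rotisserie chicken €8.99: ready-to-eat food → 6.25% → €0.56
Tax on ready-to-eat food = €0.56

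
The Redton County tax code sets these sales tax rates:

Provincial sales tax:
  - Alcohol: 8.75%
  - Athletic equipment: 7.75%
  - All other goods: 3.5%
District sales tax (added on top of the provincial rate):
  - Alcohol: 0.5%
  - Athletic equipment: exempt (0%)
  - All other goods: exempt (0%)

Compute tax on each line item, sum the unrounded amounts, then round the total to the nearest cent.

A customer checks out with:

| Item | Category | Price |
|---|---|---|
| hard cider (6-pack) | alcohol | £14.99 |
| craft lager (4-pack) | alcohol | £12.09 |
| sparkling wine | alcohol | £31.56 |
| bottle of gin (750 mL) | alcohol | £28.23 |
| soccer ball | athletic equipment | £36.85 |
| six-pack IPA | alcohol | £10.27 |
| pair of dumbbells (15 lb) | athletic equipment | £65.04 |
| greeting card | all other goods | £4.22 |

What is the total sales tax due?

£17.03

Hard cider (6-pack) £14.99: alcohol → 8.75% + 0.5% district = 9.25% → £1.386575
Craft lager (4-pack) £12.09: alcohol → 8.75% + 0.5% district = 9.25% → £1.118325
Sparkling wine £31.56: alcohol → 8.75% + 0.5% district = 9.25% → £2.9193
Bottle of gin (750 mL) £28.23: alcohol → 8.75% + 0.5% district = 9.25% → £2.611275
Soccer ball £36.85: athletic equipment → 7.75% + 0% district = 7.75% → £2.855875
Six-pack IPA £10.27: alcohol → 8.75% + 0.5% district = 9.25% → £0.949975
Pair of dumbbells (15 lb) £65.04: athletic equipment → 7.75% + 0% district = 7.75% → £5.0406
Greeting card £4.22: all other goods → 3.5% + 0% district = 3.5% → £0.1477
Unrounded tax sum = £17.029625 → £17.03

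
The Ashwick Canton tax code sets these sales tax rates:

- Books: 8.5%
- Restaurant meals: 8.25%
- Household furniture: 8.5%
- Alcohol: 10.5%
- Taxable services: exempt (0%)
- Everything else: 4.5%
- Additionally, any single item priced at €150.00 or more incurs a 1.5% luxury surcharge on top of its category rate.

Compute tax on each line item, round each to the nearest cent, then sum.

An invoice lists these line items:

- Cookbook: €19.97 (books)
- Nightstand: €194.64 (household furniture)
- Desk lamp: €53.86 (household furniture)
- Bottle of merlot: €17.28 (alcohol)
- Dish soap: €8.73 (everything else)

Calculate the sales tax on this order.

€27.94

Cookbook €19.97: books → 8.5% → €1.70
Nightstand €194.64: household furniture → 8.5% + 1.5% surcharge = 10% → €19.46
Desk lamp €53.86: household furniture → 8.5% → €4.58
Bottle of merlot €17.28: alcohol → 10.5% → €1.81
Dish soap €8.73: everything else → 4.5% → €0.39
Total tax = €1.70 + €19.46 + €4.58 + €1.81 + €0.39 = €27.94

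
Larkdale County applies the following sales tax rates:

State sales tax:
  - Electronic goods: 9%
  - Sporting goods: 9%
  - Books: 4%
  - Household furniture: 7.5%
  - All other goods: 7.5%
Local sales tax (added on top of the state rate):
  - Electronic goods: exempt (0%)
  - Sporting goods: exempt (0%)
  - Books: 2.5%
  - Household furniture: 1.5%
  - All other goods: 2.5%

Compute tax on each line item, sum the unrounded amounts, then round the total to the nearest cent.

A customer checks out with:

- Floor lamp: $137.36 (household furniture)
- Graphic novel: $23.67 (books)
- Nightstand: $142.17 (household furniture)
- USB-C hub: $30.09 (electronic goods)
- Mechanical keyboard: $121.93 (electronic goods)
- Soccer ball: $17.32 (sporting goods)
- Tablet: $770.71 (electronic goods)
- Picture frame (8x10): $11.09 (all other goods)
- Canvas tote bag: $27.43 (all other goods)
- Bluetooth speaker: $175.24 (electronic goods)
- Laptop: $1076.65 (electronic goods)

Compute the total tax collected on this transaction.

$227.82

Floor lamp $137.36: household furniture → 7.5% + 1.5% local = 9% → $12.3624
Graphic novel $23.67: books → 4% + 2.5% local = 6.5% → $1.53855
Nightstand $142.17: household furniture → 7.5% + 1.5% local = 9% → $12.7953
USB-C hub $30.09: electronic goods → 9% + 0% local = 9% → $2.7081
Mechanical keyboard $121.93: electronic goods → 9% + 0% local = 9% → $10.9737
Soccer ball $17.32: sporting goods → 9% + 0% local = 9% → $1.5588
Tablet $770.71: electronic goods → 9% + 0% local = 9% → $69.3639
Picture frame (8x10) $11.09: all other goods → 7.5% + 2.5% local = 10% → $1.109
Canvas tote bag $27.43: all other goods → 7.5% + 2.5% local = 10% → $2.743
Bluetooth speaker $175.24: electronic goods → 9% + 0% local = 9% → $15.7716
Laptop $1076.65: electronic goods → 9% + 0% local = 9% → $96.8985
Unrounded tax sum = $227.82285 → $227.82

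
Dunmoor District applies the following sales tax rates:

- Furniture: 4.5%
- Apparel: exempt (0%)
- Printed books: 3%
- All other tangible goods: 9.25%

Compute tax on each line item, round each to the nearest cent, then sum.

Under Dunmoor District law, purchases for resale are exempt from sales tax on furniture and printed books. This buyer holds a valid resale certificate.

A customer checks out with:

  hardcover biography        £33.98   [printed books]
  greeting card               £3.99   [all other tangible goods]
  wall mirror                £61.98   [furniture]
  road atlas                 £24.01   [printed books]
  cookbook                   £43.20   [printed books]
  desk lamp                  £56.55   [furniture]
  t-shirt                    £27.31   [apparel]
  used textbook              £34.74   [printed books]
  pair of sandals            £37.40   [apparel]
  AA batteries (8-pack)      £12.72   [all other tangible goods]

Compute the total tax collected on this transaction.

£1.55

Hardcover biography £33.98: printed books, buyer-exempt → 0% → £0.00
Greeting card £3.99: all other tangible goods → 9.25% → £0.37
Wall mirror £61.98: furniture, buyer-exempt → 0% → £0.00
Road atlas £24.01: printed books, buyer-exempt → 0% → £0.00
Cookbook £43.20: printed books, buyer-exempt → 0% → £0.00
Desk lamp £56.55: furniture, buyer-exempt → 0% → £0.00
T-shirt £27.31: apparel → 0% → £0.00
Used textbook £34.74: printed books, buyer-exempt → 0% → £0.00
Pair of sandals £37.40: apparel → 0% → £0.00
AA batteries (8-pack) £12.72: all other tangible goods → 9.25% → £1.18
Total tax = £0.37 + £1.18 = £1.55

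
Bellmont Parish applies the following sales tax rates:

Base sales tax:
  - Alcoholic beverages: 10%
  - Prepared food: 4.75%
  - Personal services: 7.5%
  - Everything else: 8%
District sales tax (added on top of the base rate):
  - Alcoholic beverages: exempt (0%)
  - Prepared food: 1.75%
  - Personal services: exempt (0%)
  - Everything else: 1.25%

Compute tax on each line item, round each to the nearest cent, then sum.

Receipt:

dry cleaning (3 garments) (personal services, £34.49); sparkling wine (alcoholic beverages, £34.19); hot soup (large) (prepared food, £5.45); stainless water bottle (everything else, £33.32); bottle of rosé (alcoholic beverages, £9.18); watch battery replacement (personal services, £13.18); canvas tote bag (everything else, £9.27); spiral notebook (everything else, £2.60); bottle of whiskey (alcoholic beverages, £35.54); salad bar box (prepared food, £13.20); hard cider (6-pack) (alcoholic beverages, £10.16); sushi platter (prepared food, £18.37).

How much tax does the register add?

Dry cleaning (3 garments) £34.49: personal services → 7.5% + 0% district = 7.5% → £2.59
Sparkling wine £34.19: alcoholic beverages → 10% + 0% district = 10% → £3.42
Hot soup (large) £5.45: prepared food → 4.75% + 1.75% district = 6.5% → £0.35
Stainless water bottle £33.32: everything else → 8% + 1.25% district = 9.25% → £3.08
Bottle of rosé £9.18: alcoholic beverages → 10% + 0% district = 10% → £0.92
Watch battery replacement £13.18: personal services → 7.5% + 0% district = 7.5% → £0.99
Canvas tote bag £9.27: everything else → 8% + 1.25% district = 9.25% → £0.86
Spiral notebook £2.60: everything else → 8% + 1.25% district = 9.25% → £0.24
Bottle of whiskey £35.54: alcoholic beverages → 10% + 0% district = 10% → £3.55
Salad bar box £13.20: prepared food → 4.75% + 1.75% district = 6.5% → £0.86
Hard cider (6-pack) £10.16: alcoholic beverages → 10% + 0% district = 10% → £1.02
Sushi platter £18.37: prepared food → 4.75% + 1.75% district = 6.5% → £1.19
Total tax = £2.59 + £3.42 + £0.35 + £3.08 + £0.92 + £0.99 + £0.86 + £0.24 + £3.55 + £0.86 + £1.02 + £1.19 = £19.07

£19.07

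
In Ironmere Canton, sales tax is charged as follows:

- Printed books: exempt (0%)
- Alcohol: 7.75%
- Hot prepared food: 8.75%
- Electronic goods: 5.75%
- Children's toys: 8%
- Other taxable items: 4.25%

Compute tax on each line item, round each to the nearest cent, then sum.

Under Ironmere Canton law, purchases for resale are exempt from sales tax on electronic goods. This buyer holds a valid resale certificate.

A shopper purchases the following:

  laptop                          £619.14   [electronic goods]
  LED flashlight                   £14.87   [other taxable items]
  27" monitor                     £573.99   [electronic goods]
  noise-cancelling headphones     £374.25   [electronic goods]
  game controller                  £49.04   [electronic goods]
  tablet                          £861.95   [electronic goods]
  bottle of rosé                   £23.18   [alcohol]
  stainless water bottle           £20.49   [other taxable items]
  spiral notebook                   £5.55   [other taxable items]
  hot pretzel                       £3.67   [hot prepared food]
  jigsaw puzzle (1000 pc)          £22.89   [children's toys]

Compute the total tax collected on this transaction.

Laptop £619.14: electronic goods, buyer-exempt → 0% → £0.00
LED flashlight £14.87: other taxable items → 4.25% → £0.63
27" monitor £573.99: electronic goods, buyer-exempt → 0% → £0.00
Noise-cancelling headphones £374.25: electronic goods, buyer-exempt → 0% → £0.00
Game controller £49.04: electronic goods, buyer-exempt → 0% → £0.00
Tablet £861.95: electronic goods, buyer-exempt → 0% → £0.00
Bottle of rosé £23.18: alcohol → 7.75% → £1.80
Stainless water bottle £20.49: other taxable items → 4.25% → £0.87
Spiral notebook £5.55: other taxable items → 4.25% → £0.24
Hot pretzel £3.67: hot prepared food → 8.75% → £0.32
Jigsaw puzzle (1000 pc) £22.89: children's toys → 8% → £1.83
Total tax = £0.63 + £1.80 + £0.87 + £0.24 + £0.32 + £1.83 = £5.69

£5.69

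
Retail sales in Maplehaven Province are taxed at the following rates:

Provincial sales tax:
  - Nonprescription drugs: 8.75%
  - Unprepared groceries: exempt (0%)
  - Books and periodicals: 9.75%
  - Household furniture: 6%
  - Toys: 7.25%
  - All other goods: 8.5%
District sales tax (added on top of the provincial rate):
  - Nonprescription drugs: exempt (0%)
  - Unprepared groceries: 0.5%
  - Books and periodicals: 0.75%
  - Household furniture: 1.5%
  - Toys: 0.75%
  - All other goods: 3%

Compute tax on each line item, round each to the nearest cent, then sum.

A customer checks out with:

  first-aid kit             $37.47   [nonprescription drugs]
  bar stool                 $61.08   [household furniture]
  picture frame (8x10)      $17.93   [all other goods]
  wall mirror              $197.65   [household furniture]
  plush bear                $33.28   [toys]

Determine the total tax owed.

$27.40

First-aid kit $37.47: nonprescription drugs → 8.75% + 0% district = 8.75% → $3.28
Bar stool $61.08: household furniture → 6% + 1.5% district = 7.5% → $4.58
Picture frame (8x10) $17.93: all other goods → 8.5% + 3% district = 11.5% → $2.06
Wall mirror $197.65: household furniture → 6% + 1.5% district = 7.5% → $14.82
Plush bear $33.28: toys → 7.25% + 0.75% district = 8% → $2.66
Total tax = $3.28 + $4.58 + $2.06 + $14.82 + $2.66 = $27.40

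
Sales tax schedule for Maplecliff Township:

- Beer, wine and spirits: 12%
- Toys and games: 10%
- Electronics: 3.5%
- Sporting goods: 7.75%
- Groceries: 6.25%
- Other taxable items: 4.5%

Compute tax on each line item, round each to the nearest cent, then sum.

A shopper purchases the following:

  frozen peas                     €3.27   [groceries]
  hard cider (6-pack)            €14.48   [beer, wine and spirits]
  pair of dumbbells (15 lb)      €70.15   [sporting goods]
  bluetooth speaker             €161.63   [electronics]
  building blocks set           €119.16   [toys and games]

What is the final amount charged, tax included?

€393.65

Frozen peas €3.27: groceries → 6.25% → €0.20
Hard cider (6-pack) €14.48: beer, wine and spirits → 12% → €1.74
Pair of dumbbells (15 lb) €70.15: sporting goods → 7.75% → €5.44
Bluetooth speaker €161.63: electronics → 3.5% → €5.66
Building blocks set €119.16: toys and games → 10% → €11.92
Subtotal = €368.69; tax = €24.96; total due = €393.65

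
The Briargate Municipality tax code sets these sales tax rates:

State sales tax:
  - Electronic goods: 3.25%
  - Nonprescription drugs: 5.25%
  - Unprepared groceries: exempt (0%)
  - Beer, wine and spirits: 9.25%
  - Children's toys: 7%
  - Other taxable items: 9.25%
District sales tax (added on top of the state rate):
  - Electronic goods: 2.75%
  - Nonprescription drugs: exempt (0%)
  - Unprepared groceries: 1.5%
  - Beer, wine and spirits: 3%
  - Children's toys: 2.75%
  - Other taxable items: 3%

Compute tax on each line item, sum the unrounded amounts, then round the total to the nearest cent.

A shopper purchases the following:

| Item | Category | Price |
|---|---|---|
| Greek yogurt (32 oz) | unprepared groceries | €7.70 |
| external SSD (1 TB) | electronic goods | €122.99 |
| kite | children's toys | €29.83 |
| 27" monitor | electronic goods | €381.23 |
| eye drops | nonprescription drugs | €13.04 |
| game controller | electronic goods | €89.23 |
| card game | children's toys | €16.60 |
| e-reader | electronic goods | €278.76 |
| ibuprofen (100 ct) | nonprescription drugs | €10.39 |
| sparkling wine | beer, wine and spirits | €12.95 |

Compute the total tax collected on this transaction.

€59.79

Greek yogurt (32 oz) €7.70: unprepared groceries → 0% + 1.5% district = 1.5% → €0.1155
External SSD (1 TB) €122.99: electronic goods → 3.25% + 2.75% district = 6% → €7.3794
Kite €29.83: children's toys → 7% + 2.75% district = 9.75% → €2.908425
27" monitor €381.23: electronic goods → 3.25% + 2.75% district = 6% → €22.8738
Eye drops €13.04: nonprescription drugs → 5.25% + 0% district = 5.25% → €0.6846
Game controller €89.23: electronic goods → 3.25% + 2.75% district = 6% → €5.3538
Card game €16.60: children's toys → 7% + 2.75% district = 9.75% → €1.6185
E-reader €278.76: electronic goods → 3.25% + 2.75% district = 6% → €16.7256
Ibuprofen (100 ct) €10.39: nonprescription drugs → 5.25% + 0% district = 5.25% → €0.545475
Sparkling wine €12.95: beer, wine and spirits → 9.25% + 3% district = 12.25% → €1.586375
Unrounded tax sum = €59.791475 → €59.79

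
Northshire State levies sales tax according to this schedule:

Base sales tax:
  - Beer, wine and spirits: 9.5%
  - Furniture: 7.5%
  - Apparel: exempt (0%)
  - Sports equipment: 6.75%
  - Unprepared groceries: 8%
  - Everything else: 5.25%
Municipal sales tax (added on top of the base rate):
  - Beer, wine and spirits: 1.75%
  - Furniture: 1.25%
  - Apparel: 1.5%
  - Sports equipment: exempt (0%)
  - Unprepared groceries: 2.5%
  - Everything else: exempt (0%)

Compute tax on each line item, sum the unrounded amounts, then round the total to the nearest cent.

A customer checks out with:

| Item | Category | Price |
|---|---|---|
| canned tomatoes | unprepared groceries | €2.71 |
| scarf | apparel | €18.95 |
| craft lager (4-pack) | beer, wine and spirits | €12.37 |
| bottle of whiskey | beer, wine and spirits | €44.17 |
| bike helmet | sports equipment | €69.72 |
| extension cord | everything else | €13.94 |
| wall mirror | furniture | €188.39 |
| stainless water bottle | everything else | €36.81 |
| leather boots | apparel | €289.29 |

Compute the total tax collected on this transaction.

€35.12

Canned tomatoes €2.71: unprepared groceries → 8% + 2.5% municipal = 10.5% → €0.28455
Scarf €18.95: apparel → 0% + 1.5% municipal = 1.5% → €0.28425
Craft lager (4-pack) €12.37: beer, wine and spirits → 9.5% + 1.75% municipal = 11.25% → €1.391625
Bottle of whiskey €44.17: beer, wine and spirits → 9.5% + 1.75% municipal = 11.25% → €4.969125
Bike helmet €69.72: sports equipment → 6.75% + 0% municipal = 6.75% → €4.7061
Extension cord €13.94: everything else → 5.25% + 0% municipal = 5.25% → €0.73185
Wall mirror €188.39: furniture → 7.5% + 1.25% municipal = 8.75% → €16.484125
Stainless water bottle €36.81: everything else → 5.25% + 0% municipal = 5.25% → €1.932525
Leather boots €289.29: apparel → 0% + 1.5% municipal = 1.5% → €4.33935
Unrounded tax sum = €35.1235 → €35.12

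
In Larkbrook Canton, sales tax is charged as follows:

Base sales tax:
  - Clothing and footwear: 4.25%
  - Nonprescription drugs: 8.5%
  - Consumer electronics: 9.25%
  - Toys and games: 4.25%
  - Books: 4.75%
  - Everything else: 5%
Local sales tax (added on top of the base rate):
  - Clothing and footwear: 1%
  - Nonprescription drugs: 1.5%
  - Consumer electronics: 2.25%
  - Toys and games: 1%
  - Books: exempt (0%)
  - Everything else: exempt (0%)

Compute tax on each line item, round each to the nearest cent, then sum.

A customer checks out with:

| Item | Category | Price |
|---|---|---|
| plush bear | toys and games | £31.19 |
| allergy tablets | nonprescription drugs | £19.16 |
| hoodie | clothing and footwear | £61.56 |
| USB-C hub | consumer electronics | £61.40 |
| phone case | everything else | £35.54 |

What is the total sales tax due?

£15.63

Plush bear £31.19: toys and games → 4.25% + 1% local = 5.25% → £1.64
Allergy tablets £19.16: nonprescription drugs → 8.5% + 1.5% local = 10% → £1.92
Hoodie £61.56: clothing and footwear → 4.25% + 1% local = 5.25% → £3.23
USB-C hub £61.40: consumer electronics → 9.25% + 2.25% local = 11.5% → £7.06
Phone case £35.54: everything else → 5% + 0% local = 5% → £1.78
Total tax = £1.64 + £1.92 + £3.23 + £7.06 + £1.78 = £15.63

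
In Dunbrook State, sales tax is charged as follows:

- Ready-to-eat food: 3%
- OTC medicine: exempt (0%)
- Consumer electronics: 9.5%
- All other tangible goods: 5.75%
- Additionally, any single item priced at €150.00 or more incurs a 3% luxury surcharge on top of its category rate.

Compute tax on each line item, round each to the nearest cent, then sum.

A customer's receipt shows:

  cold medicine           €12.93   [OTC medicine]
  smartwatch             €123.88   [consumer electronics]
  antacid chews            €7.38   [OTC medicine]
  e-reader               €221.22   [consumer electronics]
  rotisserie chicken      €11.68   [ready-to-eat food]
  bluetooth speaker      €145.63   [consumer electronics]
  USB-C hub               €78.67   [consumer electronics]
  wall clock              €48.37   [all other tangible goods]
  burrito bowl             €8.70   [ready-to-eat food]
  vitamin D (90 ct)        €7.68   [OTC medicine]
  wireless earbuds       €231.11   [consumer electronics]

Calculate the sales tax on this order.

€93.00

Cold medicine €12.93: OTC medicine → 0% → €0.00
Smartwatch €123.88: consumer electronics → 9.5% → €11.77
Antacid chews €7.38: OTC medicine → 0% → €0.00
E-reader €221.22: consumer electronics → 9.5% + 3% surcharge = 12.5% → €27.65
Rotisserie chicken €11.68: ready-to-eat food → 3% → €0.35
Bluetooth speaker €145.63: consumer electronics → 9.5% → €13.83
USB-C hub €78.67: consumer electronics → 9.5% → €7.47
Wall clock €48.37: all other tangible goods → 5.75% → €2.78
Burrito bowl €8.70: ready-to-eat food → 3% → €0.26
Vitamin D (90 ct) €7.68: OTC medicine → 0% → €0.00
Wireless earbuds €231.11: consumer electronics → 9.5% + 3% surcharge = 12.5% → €28.89
Total tax = €11.77 + €27.65 + €0.35 + €13.83 + €7.47 + €2.78 + €0.26 + €28.89 = €93.00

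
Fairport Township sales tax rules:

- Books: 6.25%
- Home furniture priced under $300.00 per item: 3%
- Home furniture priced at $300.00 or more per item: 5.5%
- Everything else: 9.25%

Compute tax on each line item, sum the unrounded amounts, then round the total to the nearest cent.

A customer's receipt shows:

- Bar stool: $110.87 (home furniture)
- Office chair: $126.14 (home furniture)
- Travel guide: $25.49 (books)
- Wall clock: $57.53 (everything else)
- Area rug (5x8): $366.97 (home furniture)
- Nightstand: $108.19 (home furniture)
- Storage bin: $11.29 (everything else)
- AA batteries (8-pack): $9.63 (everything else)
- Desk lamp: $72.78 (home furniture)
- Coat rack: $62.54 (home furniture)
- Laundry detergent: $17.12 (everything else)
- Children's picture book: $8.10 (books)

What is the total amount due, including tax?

$1022.19

Bar stool $110.87: home furniture, under $300.00 → 3% → $3.3261
Office chair $126.14: home furniture, under $300.00 → 3% → $3.7842
Travel guide $25.49: books → 6.25% → $1.593125
Wall clock $57.53: everything else → 9.25% → $5.321525
Area rug (5x8) $366.97: home furniture, $300.00 or more → 5.5% → $20.18335
Nightstand $108.19: home furniture, under $300.00 → 3% → $3.2457
Storage bin $11.29: everything else → 9.25% → $1.044325
AA batteries (8-pack) $9.63: everything else → 9.25% → $0.890775
Desk lamp $72.78: home furniture, under $300.00 → 3% → $2.1834
Coat rack $62.54: home furniture, under $300.00 → 3% → $1.8762
Laundry detergent $17.12: everything else → 9.25% → $1.5836
Children's picture book $8.10: books → 6.25% → $0.50625
Subtotal = $976.65; unrounded tax = $45.53855 → $45.54; total due = $1022.19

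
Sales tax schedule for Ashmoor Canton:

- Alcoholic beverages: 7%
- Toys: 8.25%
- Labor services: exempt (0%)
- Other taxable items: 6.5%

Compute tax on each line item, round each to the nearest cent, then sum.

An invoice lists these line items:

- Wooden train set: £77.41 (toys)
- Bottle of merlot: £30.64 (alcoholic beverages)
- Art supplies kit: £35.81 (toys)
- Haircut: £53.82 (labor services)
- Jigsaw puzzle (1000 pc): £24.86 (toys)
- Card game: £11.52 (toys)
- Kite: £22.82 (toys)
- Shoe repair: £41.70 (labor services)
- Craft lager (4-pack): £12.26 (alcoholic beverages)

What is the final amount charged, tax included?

£328.06

Wooden train set £77.41: toys → 8.25% → £6.39
Bottle of merlot £30.64: alcoholic beverages → 7% → £2.14
Art supplies kit £35.81: toys → 8.25% → £2.95
Haircut £53.82: labor services → 0% → £0.00
Jigsaw puzzle (1000 pc) £24.86: toys → 8.25% → £2.05
Card game £11.52: toys → 8.25% → £0.95
Kite £22.82: toys → 8.25% → £1.88
Shoe repair £41.70: labor services → 0% → £0.00
Craft lager (4-pack) £12.26: alcoholic beverages → 7% → £0.86
Subtotal = £310.84; tax = £17.22; total due = £328.06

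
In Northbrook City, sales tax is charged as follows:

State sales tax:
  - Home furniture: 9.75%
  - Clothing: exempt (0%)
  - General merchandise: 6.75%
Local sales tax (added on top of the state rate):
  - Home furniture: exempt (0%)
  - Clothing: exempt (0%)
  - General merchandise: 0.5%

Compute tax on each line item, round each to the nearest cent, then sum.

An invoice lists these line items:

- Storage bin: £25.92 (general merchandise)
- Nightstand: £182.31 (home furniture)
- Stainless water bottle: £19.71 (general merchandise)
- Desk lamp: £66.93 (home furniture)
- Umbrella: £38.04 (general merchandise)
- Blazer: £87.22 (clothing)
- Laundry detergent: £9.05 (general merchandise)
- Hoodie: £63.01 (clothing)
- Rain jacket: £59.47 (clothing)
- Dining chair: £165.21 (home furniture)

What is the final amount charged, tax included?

£764.02

Storage bin £25.92: general merchandise → 6.75% + 0.5% local = 7.25% → £1.88
Nightstand £182.31: home furniture → 9.75% + 0% local = 9.75% → £17.78
Stainless water bottle £19.71: general merchandise → 6.75% + 0.5% local = 7.25% → £1.43
Desk lamp £66.93: home furniture → 9.75% + 0% local = 9.75% → £6.53
Umbrella £38.04: general merchandise → 6.75% + 0.5% local = 7.25% → £2.76
Blazer £87.22: clothing → 0% + 0% local = 0% → £0.00
Laundry detergent £9.05: general merchandise → 6.75% + 0.5% local = 7.25% → £0.66
Hoodie £63.01: clothing → 0% + 0% local = 0% → £0.00
Rain jacket £59.47: clothing → 0% + 0% local = 0% → £0.00
Dining chair £165.21: home furniture → 9.75% + 0% local = 9.75% → £16.11
Subtotal = £716.87; tax = £47.15; total due = £764.02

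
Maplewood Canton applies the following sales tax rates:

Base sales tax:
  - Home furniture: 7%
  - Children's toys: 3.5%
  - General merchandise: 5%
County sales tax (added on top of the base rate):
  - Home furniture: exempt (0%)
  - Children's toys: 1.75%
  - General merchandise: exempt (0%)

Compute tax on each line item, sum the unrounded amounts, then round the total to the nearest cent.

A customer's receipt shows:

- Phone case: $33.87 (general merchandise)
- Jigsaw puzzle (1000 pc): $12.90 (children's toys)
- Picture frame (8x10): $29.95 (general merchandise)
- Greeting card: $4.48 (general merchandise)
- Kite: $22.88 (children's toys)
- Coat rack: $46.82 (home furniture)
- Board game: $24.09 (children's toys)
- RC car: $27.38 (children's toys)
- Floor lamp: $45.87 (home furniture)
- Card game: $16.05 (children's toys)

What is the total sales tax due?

Phone case $33.87: general merchandise → 5% + 0% county = 5% → $1.6935
Jigsaw puzzle (1000 pc) $12.90: children's toys → 3.5% + 1.75% county = 5.25% → $0.67725
Picture frame (8x10) $29.95: general merchandise → 5% + 0% county = 5% → $1.4975
Greeting card $4.48: general merchandise → 5% + 0% county = 5% → $0.224
Kite $22.88: children's toys → 3.5% + 1.75% county = 5.25% → $1.2012
Coat rack $46.82: home furniture → 7% + 0% county = 7% → $3.2774
Board game $24.09: children's toys → 3.5% + 1.75% county = 5.25% → $1.264725
RC car $27.38: children's toys → 3.5% + 1.75% county = 5.25% → $1.43745
Floor lamp $45.87: home furniture → 7% + 0% county = 7% → $3.2109
Card game $16.05: children's toys → 3.5% + 1.75% county = 5.25% → $0.842625
Unrounded tax sum = $15.32655 → $15.33

$15.33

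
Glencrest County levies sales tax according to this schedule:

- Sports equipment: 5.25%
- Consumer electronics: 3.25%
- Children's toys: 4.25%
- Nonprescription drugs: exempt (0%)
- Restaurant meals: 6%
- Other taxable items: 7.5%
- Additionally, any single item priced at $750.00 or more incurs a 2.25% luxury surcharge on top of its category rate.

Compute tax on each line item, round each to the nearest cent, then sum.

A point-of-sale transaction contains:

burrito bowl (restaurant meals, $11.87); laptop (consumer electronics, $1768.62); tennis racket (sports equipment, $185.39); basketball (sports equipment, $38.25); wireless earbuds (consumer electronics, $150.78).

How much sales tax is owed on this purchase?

Burrito bowl $11.87: restaurant meals → 6% → $0.71
Laptop $1768.62: consumer electronics → 3.25% + 2.25% surcharge = 5.5% → $97.27
Tennis racket $185.39: sports equipment → 5.25% → $9.73
Basketball $38.25: sports equipment → 5.25% → $2.01
Wireless earbuds $150.78: consumer electronics → 3.25% → $4.90
Total tax = $0.71 + $97.27 + $9.73 + $2.01 + $4.90 = $114.62

$114.62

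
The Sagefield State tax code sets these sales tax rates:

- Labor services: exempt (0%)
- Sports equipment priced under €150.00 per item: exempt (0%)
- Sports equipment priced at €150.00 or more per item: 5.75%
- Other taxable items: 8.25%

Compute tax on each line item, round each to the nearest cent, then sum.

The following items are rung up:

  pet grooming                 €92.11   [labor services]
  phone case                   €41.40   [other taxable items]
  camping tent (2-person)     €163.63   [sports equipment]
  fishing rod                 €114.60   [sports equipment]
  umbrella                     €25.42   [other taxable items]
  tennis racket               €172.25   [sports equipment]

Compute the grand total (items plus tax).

Pet grooming €92.11: labor services → 0% → €0.00
Phone case €41.40: other taxable items → 8.25% → €3.42
Camping tent (2-person) €163.63: sports equipment, €150.00 or more → 5.75% → €9.41
Fishing rod €114.60: sports equipment, under €150.00 → 0% → €0.00
Umbrella €25.42: other taxable items → 8.25% → €2.10
Tennis racket €172.25: sports equipment, €150.00 or more → 5.75% → €9.90
Subtotal = €609.41; tax = €24.83; total due = €634.24

€634.24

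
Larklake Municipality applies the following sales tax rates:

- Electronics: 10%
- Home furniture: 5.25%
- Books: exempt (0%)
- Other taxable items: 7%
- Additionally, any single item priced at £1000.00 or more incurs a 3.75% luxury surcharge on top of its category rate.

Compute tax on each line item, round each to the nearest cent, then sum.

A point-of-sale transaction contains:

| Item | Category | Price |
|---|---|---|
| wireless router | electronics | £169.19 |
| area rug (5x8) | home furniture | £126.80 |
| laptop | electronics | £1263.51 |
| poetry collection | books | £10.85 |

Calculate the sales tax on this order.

Wireless router £169.19: electronics → 10% → £16.92
Area rug (5x8) £126.80: home furniture → 5.25% → £6.66
Laptop £1263.51: electronics → 10% + 3.75% surcharge = 13.75% → £173.73
Poetry collection £10.85: books → 0% → £0.00
Total tax = £16.92 + £6.66 + £173.73 = £197.31

£197.31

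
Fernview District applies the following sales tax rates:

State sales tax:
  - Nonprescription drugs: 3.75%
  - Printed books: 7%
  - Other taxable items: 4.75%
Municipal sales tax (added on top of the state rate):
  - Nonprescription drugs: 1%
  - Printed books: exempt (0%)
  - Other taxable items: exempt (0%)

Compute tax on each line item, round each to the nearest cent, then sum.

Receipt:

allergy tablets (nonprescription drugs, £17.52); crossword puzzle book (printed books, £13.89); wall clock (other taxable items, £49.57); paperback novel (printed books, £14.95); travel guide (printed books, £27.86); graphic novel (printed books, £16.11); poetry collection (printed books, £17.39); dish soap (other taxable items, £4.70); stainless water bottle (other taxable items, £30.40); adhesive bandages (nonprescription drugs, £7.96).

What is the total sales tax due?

Allergy tablets £17.52: nonprescription drugs → 3.75% + 1% municipal = 4.75% → £0.83
Crossword puzzle book £13.89: printed books → 7% + 0% municipal = 7% → £0.97
Wall clock £49.57: other taxable items → 4.75% + 0% municipal = 4.75% → £2.35
Paperback novel £14.95: printed books → 7% + 0% municipal = 7% → £1.05
Travel guide £27.86: printed books → 7% + 0% municipal = 7% → £1.95
Graphic novel £16.11: printed books → 7% + 0% municipal = 7% → £1.13
Poetry collection £17.39: printed books → 7% + 0% municipal = 7% → £1.22
Dish soap £4.70: other taxable items → 4.75% + 0% municipal = 4.75% → £0.22
Stainless water bottle £30.40: other taxable items → 4.75% + 0% municipal = 4.75% → £1.44
Adhesive bandages £7.96: nonprescription drugs → 3.75% + 1% municipal = 4.75% → £0.38
Total tax = £0.83 + £0.97 + £2.35 + £1.05 + £1.95 + £1.13 + £1.22 + £0.22 + £1.44 + £0.38 = £11.54

£11.54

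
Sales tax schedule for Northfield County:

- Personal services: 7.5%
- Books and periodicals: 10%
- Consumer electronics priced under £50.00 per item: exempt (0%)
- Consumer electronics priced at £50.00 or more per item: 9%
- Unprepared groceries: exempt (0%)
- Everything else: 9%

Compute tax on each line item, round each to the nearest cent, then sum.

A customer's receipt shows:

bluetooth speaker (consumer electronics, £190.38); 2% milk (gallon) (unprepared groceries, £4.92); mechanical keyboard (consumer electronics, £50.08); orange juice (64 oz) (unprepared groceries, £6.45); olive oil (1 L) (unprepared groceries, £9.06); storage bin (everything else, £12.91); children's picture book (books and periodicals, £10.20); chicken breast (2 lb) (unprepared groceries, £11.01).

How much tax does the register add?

Bluetooth speaker £190.38: consumer electronics, £50.00 or more → 9% → £17.13
2% milk (gallon) £4.92: unprepared groceries → 0% → £0.00
Mechanical keyboard £50.08: consumer electronics, £50.00 or more → 9% → £4.51
Orange juice (64 oz) £6.45: unprepared groceries → 0% → £0.00
Olive oil (1 L) £9.06: unprepared groceries → 0% → £0.00
Storage bin £12.91: everything else → 9% → £1.16
Children's picture book £10.20: books and periodicals → 10% → £1.02
Chicken breast (2 lb) £11.01: unprepared groceries → 0% → £0.00
Total tax = £17.13 + £4.51 + £1.16 + £1.02 = £23.82

£23.82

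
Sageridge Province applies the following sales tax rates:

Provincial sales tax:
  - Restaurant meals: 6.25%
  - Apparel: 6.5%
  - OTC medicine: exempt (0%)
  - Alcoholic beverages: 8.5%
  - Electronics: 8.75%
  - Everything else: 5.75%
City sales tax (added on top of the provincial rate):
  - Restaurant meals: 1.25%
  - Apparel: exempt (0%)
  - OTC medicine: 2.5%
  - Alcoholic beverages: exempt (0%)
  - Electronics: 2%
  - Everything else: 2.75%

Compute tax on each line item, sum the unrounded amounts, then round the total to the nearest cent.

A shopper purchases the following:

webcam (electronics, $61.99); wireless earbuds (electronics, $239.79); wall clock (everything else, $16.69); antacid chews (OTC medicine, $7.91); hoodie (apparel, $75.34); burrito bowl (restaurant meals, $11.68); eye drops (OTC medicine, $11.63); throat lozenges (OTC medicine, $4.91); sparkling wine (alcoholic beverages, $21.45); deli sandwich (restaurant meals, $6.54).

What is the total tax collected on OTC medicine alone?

$0.61

Antacid chews $7.91: OTC medicine → 0% + 2.5% city = 2.5% → $0.19775
Eye drops $11.63: OTC medicine → 0% + 2.5% city = 2.5% → $0.29075
Throat lozenges $4.91: OTC medicine → 0% + 2.5% city = 2.5% → $0.12275
Tax on OTC medicine: unrounded sum = $0.61125 → $0.61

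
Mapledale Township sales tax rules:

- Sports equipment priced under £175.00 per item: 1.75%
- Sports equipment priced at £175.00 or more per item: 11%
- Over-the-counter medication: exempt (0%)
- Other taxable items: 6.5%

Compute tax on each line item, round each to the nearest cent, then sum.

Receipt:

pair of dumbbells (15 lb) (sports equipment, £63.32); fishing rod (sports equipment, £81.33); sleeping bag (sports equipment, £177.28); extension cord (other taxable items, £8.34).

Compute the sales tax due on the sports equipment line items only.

£22.03

Pair of dumbbells (15 lb) £63.32: sports equipment, under £175.00 → 1.75% → £1.11
Fishing rod £81.33: sports equipment, under £175.00 → 1.75% → £1.42
Sleeping bag £177.28: sports equipment, £175.00 or more → 11% → £19.50
Tax on sports equipment = £1.11 + £1.42 + £19.50 = £22.03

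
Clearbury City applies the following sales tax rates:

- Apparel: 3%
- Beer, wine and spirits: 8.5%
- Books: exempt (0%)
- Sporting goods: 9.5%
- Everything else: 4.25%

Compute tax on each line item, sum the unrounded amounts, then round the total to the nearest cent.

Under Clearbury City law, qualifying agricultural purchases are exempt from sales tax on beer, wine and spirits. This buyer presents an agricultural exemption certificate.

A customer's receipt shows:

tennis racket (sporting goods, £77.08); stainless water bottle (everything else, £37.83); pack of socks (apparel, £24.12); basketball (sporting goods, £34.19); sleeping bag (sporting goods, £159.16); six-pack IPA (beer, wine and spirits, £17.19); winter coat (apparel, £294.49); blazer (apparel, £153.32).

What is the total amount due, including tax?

£838.84

Tennis racket £77.08: sporting goods → 9.5% → £7.3226
Stainless water bottle £37.83: everything else → 4.25% → £1.607775
Pack of socks £24.12: apparel → 3% → £0.7236
Basketball £34.19: sporting goods → 9.5% → £3.24805
Sleeping bag £159.16: sporting goods → 9.5% → £15.1202
Six-pack IPA £17.19: beer, wine and spirits, buyer-exempt → 0% → £0.00
Winter coat £294.49: apparel → 3% → £8.8347
Blazer £153.32: apparel → 3% → £4.5996
Subtotal = £797.38; unrounded tax = £41.456525 → £41.46; total due = £838.84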